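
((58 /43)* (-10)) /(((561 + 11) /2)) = -290 /6149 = -0.05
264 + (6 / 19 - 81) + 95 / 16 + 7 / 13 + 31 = 872569 / 3952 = 220.79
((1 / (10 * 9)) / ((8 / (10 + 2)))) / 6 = 1 / 360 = 0.00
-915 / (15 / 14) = -854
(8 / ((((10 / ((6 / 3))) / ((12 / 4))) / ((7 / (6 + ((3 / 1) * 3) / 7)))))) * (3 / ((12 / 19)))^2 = 17689 / 170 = 104.05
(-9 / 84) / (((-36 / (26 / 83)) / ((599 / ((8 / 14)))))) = 7787 / 7968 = 0.98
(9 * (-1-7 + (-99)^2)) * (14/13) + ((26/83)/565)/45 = 2603906307788/27433575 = 94916.77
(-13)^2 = 169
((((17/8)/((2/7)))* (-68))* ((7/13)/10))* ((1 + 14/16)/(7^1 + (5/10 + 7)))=-42483/12064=-3.52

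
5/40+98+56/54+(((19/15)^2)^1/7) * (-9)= 3670349/37800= 97.10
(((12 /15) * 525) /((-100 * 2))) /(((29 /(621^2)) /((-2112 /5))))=8551974816 /725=11795827.33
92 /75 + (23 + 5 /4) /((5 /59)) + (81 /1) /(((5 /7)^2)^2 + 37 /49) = 134265797 /365700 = 367.15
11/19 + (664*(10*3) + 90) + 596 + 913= 408872/19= 21519.58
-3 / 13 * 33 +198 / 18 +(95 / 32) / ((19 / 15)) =2383 / 416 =5.73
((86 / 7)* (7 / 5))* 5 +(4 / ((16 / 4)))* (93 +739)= 918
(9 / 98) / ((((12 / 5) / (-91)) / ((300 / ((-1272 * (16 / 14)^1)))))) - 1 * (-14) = 99851 / 6784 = 14.72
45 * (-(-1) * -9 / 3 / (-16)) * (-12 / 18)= -45 / 8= -5.62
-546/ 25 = -21.84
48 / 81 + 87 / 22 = 2701 / 594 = 4.55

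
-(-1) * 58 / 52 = 29 / 26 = 1.12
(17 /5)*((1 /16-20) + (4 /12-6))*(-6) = 20893 /40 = 522.32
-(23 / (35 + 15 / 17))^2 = -152881 / 372100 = -0.41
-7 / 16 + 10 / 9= 97 / 144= 0.67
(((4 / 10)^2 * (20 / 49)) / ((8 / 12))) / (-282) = -4 / 11515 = -0.00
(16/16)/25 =1/25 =0.04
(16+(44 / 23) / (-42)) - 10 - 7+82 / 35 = 3133 / 2415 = 1.30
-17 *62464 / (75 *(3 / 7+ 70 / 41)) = -304761856 / 45975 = -6628.86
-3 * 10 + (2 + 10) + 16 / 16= -17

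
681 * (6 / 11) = 4086 / 11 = 371.45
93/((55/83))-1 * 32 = 5959/55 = 108.35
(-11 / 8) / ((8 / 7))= -77 / 64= -1.20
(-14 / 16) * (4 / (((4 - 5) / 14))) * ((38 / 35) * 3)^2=12996 / 25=519.84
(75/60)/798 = 5/3192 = 0.00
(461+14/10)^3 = 12358435328/125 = 98867482.62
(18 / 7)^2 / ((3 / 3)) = 324 / 49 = 6.61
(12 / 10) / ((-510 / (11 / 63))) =-11 / 26775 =-0.00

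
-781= -781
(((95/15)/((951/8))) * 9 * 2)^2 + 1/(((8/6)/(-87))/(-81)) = 2124807613/401956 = 5286.17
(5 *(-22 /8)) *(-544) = 7480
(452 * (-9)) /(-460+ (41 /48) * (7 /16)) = 8.85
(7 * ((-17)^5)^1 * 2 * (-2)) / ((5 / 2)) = 79511992 / 5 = 15902398.40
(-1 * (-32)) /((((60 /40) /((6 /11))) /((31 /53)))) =3968 /583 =6.81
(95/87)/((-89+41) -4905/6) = -190/150597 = -0.00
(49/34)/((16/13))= 637/544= 1.17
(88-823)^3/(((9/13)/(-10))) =5735388750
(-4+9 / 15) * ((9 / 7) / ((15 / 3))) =-153 / 175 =-0.87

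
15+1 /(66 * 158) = 156421 /10428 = 15.00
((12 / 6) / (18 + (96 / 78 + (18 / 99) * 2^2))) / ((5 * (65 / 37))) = 0.01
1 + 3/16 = 19/16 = 1.19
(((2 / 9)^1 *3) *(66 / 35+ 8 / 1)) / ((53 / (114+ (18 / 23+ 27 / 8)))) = 1253731 / 85330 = 14.69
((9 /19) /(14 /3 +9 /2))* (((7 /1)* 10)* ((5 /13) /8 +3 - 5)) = -38367 /5434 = -7.06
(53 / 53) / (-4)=-0.25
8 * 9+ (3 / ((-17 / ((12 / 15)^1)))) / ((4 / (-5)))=1227 / 17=72.18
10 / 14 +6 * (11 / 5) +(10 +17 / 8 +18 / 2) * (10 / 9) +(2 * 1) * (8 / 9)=5483 / 140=39.16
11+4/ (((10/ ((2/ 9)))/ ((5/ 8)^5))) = 811633/ 73728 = 11.01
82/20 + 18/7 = 467/70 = 6.67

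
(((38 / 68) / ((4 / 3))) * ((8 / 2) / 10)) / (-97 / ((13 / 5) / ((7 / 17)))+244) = 247 / 336860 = 0.00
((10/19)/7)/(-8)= -5/532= -0.01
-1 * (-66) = 66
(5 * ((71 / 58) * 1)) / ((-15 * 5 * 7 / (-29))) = 71 / 210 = 0.34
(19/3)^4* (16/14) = 1042568/567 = 1838.74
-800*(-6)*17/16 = 5100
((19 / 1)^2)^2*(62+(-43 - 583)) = -73501044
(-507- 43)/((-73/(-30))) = -16500/73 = -226.03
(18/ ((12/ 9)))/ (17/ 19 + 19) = 19/ 28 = 0.68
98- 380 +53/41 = -11509/41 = -280.71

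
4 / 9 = 0.44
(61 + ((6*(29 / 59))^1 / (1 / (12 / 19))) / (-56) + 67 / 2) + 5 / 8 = 95.09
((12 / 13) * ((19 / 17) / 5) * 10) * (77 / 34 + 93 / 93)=25308 / 3757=6.74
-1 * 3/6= -1/2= -0.50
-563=-563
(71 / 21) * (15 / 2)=355 / 14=25.36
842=842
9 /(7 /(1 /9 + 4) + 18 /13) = 2.92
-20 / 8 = -5 / 2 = -2.50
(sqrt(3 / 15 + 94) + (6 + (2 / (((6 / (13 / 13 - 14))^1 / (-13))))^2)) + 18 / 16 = sqrt(2355) / 5 + 229001 / 72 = 3190.28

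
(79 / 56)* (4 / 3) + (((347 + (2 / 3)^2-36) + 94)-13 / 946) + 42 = 13389038 / 29799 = 449.31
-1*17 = -17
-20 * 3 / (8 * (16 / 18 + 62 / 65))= -8775 / 2156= -4.07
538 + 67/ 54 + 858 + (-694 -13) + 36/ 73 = 2722873/ 3942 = 690.73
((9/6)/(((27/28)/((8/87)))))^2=12544/613089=0.02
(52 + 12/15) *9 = 2376/5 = 475.20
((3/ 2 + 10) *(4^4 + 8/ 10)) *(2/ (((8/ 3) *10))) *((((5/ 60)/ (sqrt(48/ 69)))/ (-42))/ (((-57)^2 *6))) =-2461 *sqrt(23)/ 436665600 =-0.00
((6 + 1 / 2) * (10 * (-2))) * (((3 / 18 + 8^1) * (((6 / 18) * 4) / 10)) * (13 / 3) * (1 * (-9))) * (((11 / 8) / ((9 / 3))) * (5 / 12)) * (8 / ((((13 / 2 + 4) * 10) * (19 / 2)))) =13013 / 1539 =8.46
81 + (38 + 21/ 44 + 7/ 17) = 89677/ 748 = 119.89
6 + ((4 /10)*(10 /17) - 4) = 2.24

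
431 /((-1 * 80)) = -431 /80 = -5.39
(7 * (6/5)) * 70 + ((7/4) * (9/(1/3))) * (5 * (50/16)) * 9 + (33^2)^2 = 38180913/32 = 1193153.53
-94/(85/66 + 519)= -6204/34339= -0.18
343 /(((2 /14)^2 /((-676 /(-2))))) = 5680766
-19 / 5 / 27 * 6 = -38 / 45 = -0.84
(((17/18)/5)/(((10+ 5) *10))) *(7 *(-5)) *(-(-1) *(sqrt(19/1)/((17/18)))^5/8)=-5526549 *sqrt(19)/2088025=-11.54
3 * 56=168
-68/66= -34/33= -1.03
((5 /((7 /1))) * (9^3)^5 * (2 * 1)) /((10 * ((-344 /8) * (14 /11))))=-2264802453041139 /4214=-537447188666.62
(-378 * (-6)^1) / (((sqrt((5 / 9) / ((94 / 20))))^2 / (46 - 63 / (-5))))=140546826 / 125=1124374.61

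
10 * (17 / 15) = 34 / 3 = 11.33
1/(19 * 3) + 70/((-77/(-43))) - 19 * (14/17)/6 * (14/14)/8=1102353/28424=38.78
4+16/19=92/19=4.84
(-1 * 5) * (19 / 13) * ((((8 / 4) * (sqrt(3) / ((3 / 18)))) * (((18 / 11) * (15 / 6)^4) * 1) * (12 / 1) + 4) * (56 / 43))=-538650000 * sqrt(3) / 6149 - 21280 / 559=-151765.04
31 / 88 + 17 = 1527 / 88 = 17.35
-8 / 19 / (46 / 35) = -140 / 437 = -0.32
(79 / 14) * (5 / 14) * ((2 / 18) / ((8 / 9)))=395 / 1568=0.25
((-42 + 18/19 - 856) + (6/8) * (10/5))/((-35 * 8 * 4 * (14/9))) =306279/595840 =0.51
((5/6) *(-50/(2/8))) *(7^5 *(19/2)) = -79833250/3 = -26611083.33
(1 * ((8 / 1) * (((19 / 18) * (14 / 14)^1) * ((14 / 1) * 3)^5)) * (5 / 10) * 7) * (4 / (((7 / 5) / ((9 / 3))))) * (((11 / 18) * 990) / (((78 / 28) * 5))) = 18695235525120 / 13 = 1438095040393.85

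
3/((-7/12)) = -36/7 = -5.14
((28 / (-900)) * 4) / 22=-0.01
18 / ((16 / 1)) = 9 / 8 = 1.12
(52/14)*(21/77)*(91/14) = 507/77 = 6.58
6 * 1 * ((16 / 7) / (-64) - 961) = -5766.21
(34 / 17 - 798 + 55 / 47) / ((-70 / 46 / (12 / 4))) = 2577633 / 1645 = 1566.95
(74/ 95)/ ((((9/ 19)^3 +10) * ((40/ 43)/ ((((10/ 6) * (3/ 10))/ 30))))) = 574351/ 415914000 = 0.00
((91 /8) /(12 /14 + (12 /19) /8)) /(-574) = -1729 /81672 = -0.02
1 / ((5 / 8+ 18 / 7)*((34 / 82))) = 2296 / 3043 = 0.75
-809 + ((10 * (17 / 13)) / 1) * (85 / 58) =-789.84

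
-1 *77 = -77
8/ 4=2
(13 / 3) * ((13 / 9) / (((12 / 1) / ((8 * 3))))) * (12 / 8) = 169 / 9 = 18.78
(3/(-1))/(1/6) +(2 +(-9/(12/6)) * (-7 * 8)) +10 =246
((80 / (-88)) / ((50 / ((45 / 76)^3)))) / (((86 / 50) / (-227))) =103426875 / 207635648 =0.50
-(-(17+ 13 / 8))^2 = -22201 / 64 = -346.89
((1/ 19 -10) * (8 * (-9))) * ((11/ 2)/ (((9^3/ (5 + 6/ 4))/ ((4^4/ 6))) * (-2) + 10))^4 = 372922323200114688/ 287913442281379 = 1295.26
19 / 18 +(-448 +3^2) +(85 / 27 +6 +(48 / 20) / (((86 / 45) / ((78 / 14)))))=-6855931 / 16254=-421.80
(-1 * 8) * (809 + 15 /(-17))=-109904 /17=-6464.94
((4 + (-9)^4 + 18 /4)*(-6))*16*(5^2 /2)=-7883400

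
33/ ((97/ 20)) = 660/ 97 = 6.80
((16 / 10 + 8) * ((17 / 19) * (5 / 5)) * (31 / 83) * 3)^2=5758988544 / 62173225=92.63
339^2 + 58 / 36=2068607 / 18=114922.61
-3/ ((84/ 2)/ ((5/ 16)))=-5/ 224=-0.02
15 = 15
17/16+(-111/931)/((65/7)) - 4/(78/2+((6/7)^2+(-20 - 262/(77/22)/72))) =0.84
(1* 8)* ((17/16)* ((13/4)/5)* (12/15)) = 221/50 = 4.42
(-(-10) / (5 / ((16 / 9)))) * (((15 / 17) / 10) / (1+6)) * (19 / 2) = 152 / 357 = 0.43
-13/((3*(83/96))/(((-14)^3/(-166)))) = -570752/6889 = -82.85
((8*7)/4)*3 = 42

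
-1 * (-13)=13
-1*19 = -19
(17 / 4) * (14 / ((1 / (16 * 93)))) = 88536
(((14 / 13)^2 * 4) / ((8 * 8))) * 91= 343 / 52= 6.60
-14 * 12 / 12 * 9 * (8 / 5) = -1008 / 5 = -201.60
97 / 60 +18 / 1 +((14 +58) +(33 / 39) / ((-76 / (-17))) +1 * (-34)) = 214171 / 3705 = 57.81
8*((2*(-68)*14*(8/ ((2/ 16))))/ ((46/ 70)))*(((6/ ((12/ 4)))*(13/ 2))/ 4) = -4821259.13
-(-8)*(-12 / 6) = -16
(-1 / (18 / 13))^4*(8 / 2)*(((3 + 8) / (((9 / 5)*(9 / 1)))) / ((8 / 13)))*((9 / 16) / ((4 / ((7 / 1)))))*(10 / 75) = 28589561 / 181398528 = 0.16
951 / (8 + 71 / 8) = 2536 / 45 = 56.36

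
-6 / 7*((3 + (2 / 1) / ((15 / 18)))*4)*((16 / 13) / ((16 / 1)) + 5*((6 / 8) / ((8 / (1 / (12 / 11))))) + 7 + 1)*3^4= -18574191 / 1456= -12757.00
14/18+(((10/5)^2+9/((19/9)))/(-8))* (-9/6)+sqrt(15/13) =sqrt(195)/13+6367/2736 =3.40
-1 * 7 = -7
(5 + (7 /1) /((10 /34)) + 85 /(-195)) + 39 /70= 15791 /546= 28.92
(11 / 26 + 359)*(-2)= -9345 / 13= -718.85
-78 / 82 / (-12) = 13 / 164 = 0.08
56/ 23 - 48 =-1048/ 23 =-45.57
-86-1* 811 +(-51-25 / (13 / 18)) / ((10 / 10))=-12774 / 13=-982.62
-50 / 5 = -10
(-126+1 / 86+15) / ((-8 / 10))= 47725 / 344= 138.74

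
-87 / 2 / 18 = -29 / 12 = -2.42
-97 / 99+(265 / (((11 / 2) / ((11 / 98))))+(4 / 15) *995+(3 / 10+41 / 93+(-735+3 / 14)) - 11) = -357367781 / 751905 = -475.28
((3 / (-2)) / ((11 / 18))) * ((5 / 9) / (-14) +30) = -11325 / 154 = -73.54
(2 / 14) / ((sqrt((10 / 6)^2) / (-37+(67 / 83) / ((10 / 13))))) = -89517 / 29050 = -3.08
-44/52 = -0.85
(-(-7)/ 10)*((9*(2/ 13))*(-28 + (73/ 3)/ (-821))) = -1449777/ 53365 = -27.17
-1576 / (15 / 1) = -1576 / 15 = -105.07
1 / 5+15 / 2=77 / 10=7.70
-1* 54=-54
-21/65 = -0.32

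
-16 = -16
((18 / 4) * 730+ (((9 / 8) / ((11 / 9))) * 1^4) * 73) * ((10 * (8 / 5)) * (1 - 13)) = -7079832 / 11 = -643621.09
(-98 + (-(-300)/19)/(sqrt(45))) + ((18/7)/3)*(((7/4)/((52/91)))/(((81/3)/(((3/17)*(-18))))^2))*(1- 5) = -28364/289 + 20*sqrt(5)/19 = -95.79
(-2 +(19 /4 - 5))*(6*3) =-81 /2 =-40.50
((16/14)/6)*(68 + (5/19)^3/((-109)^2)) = 12.95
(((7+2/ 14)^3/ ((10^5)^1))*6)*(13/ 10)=39/ 1372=0.03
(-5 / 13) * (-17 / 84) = 85 / 1092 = 0.08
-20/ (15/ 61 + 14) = -1220/ 869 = -1.40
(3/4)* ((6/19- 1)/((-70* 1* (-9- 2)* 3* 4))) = -0.00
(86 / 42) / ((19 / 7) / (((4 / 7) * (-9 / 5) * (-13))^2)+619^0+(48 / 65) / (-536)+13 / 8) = 1051680240 / 1355319119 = 0.78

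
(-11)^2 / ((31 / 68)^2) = 559504 / 961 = 582.21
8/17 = 0.47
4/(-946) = -2/473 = -0.00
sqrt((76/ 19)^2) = 4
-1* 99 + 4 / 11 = -1085 / 11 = -98.64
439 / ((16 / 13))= 5707 / 16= 356.69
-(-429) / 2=214.50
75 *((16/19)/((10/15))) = 1800/19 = 94.74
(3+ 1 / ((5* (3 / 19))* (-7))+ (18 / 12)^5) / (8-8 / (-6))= 34987 / 31360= 1.12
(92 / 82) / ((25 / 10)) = 0.45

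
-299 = -299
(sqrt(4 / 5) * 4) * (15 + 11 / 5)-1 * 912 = -912 + 688 * sqrt(5) / 25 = -850.46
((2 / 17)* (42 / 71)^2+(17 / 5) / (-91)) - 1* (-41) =1598825926 / 38992135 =41.00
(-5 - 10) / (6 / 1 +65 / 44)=-660 / 329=-2.01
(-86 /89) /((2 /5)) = -2.42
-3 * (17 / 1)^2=-867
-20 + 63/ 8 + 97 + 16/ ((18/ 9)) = 743/ 8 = 92.88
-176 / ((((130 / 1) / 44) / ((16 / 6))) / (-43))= 1331968 / 195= 6830.61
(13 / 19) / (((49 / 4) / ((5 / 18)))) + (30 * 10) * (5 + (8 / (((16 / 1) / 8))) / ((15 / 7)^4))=978412546 / 628425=1556.93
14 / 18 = 7 / 9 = 0.78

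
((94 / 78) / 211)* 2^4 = 752 / 8229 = 0.09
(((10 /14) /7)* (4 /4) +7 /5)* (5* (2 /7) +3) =11408 /1715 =6.65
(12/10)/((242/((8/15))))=8/3025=0.00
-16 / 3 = -5.33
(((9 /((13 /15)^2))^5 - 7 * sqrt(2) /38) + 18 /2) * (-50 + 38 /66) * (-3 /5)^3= 2636943.07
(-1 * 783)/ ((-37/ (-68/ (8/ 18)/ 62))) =-119799/ 2294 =-52.22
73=73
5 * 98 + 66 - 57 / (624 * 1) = 115629 / 208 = 555.91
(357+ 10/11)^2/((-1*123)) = -15499969/14883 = -1041.45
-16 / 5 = -3.20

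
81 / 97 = 0.84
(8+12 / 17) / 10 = 74 / 85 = 0.87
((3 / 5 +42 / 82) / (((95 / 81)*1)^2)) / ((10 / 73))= 2873718 / 486875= 5.90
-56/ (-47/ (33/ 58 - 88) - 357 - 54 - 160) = 283976/ 2892815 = 0.10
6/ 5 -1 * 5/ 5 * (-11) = 61/ 5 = 12.20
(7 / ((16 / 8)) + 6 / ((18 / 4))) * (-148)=-2146 / 3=-715.33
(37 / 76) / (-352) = -37 / 26752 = -0.00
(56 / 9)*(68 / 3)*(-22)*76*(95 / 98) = -43204480 / 189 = -228595.13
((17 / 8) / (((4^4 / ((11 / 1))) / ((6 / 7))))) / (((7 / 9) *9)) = 561 / 50176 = 0.01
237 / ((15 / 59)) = 4661 / 5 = 932.20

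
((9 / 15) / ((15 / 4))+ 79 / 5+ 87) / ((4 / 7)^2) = 63063 / 200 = 315.32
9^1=9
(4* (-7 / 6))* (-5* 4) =280 / 3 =93.33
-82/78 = -41/39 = -1.05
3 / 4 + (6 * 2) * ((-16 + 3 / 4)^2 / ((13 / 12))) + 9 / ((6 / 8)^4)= 1219267 / 468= 2605.27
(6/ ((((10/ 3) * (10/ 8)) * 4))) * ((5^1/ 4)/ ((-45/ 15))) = -3/ 20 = -0.15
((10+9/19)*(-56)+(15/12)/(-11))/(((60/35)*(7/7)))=-1144339/3344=-342.21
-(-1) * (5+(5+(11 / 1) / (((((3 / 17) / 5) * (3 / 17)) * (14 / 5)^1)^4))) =29973960274770635 / 252047376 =118921929.48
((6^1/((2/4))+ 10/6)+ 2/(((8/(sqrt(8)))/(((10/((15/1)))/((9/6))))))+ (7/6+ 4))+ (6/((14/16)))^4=2*sqrt(2)/9+ 32121809/14406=2230.07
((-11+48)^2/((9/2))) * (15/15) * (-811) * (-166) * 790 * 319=92892395035880/9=10321377226208.89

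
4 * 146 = 584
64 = 64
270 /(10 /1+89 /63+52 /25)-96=-1614846 /21251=-75.99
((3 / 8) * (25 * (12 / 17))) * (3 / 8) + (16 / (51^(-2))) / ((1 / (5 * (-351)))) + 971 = -19865548973 / 272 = -73035106.52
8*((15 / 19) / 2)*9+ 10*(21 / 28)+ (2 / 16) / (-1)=5441 / 152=35.80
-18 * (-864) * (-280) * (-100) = 435456000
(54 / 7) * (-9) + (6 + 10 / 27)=-11918 / 189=-63.06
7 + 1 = 8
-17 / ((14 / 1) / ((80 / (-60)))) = 34 / 21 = 1.62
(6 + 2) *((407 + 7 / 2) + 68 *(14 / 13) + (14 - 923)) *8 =-353824 / 13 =-27217.23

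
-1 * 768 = -768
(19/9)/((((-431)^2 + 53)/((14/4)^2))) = 931/6689304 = 0.00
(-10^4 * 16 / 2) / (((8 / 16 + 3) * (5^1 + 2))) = -160000 / 49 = -3265.31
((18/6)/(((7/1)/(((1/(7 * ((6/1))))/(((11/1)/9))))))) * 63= 81/154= 0.53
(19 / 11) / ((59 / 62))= 1178 / 649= 1.82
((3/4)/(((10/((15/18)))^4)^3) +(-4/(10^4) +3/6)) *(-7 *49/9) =-1273239948245550439/66870753361920000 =-19.04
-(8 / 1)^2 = -64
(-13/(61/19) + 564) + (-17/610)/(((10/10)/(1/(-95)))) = 32449167/57950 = 559.95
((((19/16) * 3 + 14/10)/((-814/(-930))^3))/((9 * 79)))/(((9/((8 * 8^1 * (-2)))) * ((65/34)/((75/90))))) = -40211891800/623155138749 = -0.06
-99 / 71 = -1.39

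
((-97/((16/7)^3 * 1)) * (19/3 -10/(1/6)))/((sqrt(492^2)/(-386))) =-1033829783/3022848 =-342.01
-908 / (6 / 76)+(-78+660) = -32758 / 3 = -10919.33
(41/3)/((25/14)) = 574/75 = 7.65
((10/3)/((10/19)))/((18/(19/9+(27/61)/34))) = 753331/1007964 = 0.75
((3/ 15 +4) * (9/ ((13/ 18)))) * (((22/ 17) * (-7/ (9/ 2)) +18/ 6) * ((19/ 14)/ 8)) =77463/ 8840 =8.76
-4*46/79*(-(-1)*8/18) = -736/711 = -1.04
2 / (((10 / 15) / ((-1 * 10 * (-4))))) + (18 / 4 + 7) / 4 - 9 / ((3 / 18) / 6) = -1609 / 8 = -201.12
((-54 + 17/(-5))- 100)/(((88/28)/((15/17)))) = -16527/374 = -44.19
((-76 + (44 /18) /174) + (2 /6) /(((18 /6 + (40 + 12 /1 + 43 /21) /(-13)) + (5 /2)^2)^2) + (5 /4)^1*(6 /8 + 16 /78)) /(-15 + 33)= -376627156209619 /90657427696992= -4.15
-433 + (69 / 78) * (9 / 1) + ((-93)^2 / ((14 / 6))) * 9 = 5994241 / 182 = 32935.39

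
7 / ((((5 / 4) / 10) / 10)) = 560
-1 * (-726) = 726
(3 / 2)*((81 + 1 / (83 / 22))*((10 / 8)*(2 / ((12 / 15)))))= 505875 / 1328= 380.93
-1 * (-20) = 20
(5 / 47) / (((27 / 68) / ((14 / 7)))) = 680 / 1269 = 0.54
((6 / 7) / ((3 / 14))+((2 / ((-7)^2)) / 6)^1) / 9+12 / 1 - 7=7204 / 1323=5.45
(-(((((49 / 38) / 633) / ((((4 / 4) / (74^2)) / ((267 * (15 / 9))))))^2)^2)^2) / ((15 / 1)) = -32280947545645371882759396249625044120220745385703142420000000 / 1313347774442308963309391955073443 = -24579131418068556262073650000.00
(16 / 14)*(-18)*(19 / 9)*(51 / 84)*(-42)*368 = 2852736 / 7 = 407533.71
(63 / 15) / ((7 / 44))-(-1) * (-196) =-848 / 5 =-169.60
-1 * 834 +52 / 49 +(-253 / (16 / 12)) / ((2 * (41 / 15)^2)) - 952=-1184556951 / 658952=-1797.64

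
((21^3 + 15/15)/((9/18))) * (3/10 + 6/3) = 213026/5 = 42605.20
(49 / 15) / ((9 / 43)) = 2107 / 135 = 15.61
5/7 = 0.71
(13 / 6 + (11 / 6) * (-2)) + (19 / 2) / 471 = -697 / 471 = -1.48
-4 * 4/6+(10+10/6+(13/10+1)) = 113/10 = 11.30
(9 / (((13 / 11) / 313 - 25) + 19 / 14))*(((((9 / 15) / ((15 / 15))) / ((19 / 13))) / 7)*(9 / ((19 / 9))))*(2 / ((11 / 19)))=-11865204 / 36082615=-0.33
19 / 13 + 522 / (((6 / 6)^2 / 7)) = 47521 / 13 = 3655.46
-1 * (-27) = 27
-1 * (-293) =293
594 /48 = 99 /8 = 12.38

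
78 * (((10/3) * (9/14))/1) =1170/7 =167.14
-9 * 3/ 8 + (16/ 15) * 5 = 47/ 24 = 1.96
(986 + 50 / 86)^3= 960281946.76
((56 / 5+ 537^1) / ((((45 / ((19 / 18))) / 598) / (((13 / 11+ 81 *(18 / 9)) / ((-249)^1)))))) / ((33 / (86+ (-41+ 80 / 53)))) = -2755974485927 / 388031391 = -7102.45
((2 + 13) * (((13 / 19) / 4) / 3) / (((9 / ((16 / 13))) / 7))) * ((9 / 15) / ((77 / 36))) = 48 / 209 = 0.23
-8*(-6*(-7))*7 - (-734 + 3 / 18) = -9709 / 6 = -1618.17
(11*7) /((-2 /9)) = -693 /2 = -346.50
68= 68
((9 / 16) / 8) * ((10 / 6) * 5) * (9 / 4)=675 / 512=1.32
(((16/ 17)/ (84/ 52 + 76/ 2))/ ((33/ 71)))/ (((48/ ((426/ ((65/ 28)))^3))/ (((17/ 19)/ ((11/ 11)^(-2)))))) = 13388093311488/ 2273789375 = 5888.01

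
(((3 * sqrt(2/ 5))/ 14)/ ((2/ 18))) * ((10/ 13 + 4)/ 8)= 837 * sqrt(10)/ 3640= 0.73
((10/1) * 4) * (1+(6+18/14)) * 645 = 1496400/7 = 213771.43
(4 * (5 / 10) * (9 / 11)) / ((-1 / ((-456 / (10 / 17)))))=69768 / 55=1268.51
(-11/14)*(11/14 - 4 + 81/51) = 4257/3332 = 1.28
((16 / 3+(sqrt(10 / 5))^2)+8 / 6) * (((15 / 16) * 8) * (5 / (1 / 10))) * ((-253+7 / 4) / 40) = -326625 / 16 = -20414.06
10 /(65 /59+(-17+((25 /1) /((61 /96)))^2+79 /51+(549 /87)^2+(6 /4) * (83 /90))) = 627749816600 /98859640326123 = 0.01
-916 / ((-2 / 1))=458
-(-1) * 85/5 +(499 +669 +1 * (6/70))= 41478/35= 1185.09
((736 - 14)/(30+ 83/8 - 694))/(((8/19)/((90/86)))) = -68590/24983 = -2.75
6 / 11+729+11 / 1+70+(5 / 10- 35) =17073 / 22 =776.05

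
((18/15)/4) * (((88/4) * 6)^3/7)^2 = 7934779201536/245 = 32386853883.82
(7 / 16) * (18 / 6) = 21 / 16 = 1.31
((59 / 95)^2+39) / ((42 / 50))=46.89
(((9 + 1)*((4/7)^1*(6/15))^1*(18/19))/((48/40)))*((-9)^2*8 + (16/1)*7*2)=209280/133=1573.53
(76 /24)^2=361 /36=10.03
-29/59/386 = -29/22774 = -0.00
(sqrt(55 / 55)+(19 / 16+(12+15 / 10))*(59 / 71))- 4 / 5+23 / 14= 558547 / 39760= 14.05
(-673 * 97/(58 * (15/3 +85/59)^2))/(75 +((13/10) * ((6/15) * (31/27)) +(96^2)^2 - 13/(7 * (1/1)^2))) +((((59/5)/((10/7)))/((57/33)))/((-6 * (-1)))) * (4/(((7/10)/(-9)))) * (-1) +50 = 61165067016766628023/672221354349095840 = 90.99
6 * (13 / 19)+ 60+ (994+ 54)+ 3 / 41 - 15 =854702 / 779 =1097.18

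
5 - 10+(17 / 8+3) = 1 / 8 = 0.12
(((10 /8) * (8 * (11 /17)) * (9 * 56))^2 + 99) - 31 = 3073613252 /289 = 10635339.97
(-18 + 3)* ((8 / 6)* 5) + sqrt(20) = -95.53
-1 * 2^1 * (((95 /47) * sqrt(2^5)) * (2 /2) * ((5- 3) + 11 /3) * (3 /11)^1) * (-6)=77520 * sqrt(2) /517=212.05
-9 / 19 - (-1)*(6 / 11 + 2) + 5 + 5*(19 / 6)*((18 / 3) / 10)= 6927 / 418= 16.57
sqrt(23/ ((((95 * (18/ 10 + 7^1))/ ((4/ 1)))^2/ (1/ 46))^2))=sqrt(23)/ 2009326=0.00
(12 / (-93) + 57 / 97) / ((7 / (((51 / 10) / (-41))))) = -0.01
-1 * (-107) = 107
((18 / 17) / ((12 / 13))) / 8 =0.14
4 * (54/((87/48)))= 3456/29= 119.17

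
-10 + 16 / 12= -26 / 3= -8.67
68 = 68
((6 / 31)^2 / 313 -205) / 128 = -61662529 / 38501504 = -1.60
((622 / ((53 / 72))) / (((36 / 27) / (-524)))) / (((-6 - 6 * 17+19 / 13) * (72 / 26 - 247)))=-2974418928 / 233060875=-12.76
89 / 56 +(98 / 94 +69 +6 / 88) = 2075859 / 28952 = 71.70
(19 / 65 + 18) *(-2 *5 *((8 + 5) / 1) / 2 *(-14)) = 16646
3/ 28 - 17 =-473/ 28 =-16.89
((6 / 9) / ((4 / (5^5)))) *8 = 4166.67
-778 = -778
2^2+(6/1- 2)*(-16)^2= 1028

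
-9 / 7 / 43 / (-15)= 3 / 1505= 0.00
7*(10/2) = 35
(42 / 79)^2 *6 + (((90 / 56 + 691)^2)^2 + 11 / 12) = 2648228329535822672099 / 11508204288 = 230116555394.94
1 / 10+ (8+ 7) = 151 / 10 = 15.10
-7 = -7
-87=-87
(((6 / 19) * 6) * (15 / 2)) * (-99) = -26730 / 19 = -1406.84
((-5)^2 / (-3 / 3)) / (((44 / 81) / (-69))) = 3175.57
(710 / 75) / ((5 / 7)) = 13.25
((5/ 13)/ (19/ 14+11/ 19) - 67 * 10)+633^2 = 535625707/ 1339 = 400019.20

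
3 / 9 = 1 / 3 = 0.33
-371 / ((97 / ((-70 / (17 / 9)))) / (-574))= -134161020 / 1649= -81359.02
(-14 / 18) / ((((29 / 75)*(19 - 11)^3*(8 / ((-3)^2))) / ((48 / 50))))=-63 / 14848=-0.00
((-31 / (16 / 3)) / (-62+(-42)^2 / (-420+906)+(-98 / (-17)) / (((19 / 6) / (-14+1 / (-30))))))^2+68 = 233105884260210113 / 3427785868911616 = 68.00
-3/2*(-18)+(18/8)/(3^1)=111/4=27.75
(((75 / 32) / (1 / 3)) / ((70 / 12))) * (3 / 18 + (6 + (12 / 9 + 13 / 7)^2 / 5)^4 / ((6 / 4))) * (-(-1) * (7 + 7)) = 394314602806650709 / 8405079858000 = 46913.84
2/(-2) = -1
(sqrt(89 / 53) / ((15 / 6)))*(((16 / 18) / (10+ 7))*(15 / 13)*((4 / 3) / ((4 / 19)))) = 0.20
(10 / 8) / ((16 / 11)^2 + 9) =121 / 1076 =0.11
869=869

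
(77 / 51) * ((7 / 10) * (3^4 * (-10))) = -14553 / 17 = -856.06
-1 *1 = -1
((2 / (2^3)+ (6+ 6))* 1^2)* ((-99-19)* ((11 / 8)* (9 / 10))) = -286209 / 160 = -1788.81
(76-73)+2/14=22/7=3.14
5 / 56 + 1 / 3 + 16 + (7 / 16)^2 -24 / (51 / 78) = -1836235 / 91392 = -20.09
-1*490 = -490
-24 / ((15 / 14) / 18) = -2016 / 5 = -403.20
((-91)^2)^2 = 68574961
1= 1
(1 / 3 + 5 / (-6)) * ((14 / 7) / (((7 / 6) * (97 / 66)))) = -396 / 679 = -0.58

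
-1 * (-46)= 46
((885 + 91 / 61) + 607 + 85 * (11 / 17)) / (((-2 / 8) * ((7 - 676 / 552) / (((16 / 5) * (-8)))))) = 6674024448 / 243085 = 27455.52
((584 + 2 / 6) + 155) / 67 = 2218 / 201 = 11.03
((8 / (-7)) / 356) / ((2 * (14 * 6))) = -1 / 52332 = -0.00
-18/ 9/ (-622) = 1/ 311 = 0.00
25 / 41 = 0.61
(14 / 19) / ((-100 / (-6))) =21 / 475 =0.04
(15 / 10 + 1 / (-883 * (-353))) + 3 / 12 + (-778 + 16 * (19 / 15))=-14138354881 / 18701940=-755.98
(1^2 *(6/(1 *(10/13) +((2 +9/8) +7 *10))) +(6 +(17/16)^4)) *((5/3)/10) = 1.23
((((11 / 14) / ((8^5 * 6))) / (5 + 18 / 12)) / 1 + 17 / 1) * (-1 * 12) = -204.00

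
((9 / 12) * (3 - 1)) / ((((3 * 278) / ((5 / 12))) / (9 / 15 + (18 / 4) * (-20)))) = -149 / 2224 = -0.07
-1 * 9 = -9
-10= -10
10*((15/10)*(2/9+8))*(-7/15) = -518/9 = -57.56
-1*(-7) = 7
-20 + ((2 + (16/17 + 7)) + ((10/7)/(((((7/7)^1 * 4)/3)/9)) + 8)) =1805/238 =7.58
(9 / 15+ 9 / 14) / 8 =87 / 560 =0.16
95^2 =9025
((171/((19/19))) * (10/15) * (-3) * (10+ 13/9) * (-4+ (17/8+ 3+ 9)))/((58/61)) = -9669537/232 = -41679.04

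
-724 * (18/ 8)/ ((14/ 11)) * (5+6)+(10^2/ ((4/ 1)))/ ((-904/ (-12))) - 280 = -14358.88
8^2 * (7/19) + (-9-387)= -7076/19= -372.42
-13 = -13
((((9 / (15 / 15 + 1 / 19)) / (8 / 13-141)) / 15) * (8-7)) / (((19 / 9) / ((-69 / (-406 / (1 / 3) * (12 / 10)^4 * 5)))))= -299 / 28452480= -0.00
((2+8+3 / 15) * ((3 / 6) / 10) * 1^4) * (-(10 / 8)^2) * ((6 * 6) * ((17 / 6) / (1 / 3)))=-7803 / 32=-243.84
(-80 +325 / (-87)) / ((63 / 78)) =-103.67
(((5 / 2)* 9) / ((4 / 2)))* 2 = 45 / 2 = 22.50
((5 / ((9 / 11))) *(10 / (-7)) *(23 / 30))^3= -2024284625 / 6751269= -299.84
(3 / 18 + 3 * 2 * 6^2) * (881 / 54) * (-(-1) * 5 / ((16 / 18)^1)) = 5713285 / 288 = 19837.80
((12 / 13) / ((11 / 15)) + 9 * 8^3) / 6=109854 / 143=768.21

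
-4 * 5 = -20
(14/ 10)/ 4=7/ 20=0.35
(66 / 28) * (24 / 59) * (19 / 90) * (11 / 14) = 2299 / 14455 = 0.16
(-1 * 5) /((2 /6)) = -15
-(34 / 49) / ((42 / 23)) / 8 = -391 / 8232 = -0.05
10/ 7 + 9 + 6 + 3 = 136/ 7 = 19.43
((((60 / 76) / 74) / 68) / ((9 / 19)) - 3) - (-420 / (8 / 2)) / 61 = -1.28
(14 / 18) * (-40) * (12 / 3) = -1120 / 9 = -124.44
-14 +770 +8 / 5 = 3788 / 5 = 757.60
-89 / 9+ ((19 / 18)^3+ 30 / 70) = -338195 / 40824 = -8.28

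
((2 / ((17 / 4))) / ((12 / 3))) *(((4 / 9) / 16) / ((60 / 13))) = 0.00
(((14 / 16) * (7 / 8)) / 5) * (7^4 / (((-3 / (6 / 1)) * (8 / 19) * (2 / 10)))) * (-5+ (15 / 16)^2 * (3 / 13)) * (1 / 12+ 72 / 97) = 34295264097815 / 991690752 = 34582.62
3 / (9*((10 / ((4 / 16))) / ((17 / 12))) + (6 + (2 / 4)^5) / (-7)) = 11424 / 964399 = 0.01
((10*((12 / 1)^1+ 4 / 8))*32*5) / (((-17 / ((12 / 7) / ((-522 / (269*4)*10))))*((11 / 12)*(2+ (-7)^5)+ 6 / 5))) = -86080000 / 3189424553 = -0.03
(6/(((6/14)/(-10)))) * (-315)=44100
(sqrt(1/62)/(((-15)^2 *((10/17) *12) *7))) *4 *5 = 17 *sqrt(62)/585900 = 0.00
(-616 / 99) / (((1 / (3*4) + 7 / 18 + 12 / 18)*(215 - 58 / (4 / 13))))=-0.21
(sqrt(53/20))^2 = 53/20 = 2.65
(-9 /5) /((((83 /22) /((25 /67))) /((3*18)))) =-53460 /5561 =-9.61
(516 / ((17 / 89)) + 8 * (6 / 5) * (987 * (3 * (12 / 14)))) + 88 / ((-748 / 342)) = 2297208 / 85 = 27025.98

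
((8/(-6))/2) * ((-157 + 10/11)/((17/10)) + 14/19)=60.72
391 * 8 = 3128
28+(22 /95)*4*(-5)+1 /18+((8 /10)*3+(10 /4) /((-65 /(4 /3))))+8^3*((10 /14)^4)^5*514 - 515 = -309861728904304161951523 /1773782079795914782230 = -174.69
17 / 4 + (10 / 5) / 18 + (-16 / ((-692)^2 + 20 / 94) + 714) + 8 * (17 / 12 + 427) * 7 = 3336789918035 / 135039708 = 24709.69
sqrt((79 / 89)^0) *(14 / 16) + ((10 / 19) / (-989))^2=2471712567 / 2824813448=0.88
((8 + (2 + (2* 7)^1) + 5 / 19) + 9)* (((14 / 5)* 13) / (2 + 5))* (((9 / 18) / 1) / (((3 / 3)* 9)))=9.61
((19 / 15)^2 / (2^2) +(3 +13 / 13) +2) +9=13861 / 900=15.40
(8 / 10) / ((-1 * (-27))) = 4 / 135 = 0.03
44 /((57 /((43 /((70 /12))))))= 3784 /665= 5.69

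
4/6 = 2/3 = 0.67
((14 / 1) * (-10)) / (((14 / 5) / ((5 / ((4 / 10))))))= -625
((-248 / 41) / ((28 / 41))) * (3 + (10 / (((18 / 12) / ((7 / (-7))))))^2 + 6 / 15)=-133486 / 315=-423.77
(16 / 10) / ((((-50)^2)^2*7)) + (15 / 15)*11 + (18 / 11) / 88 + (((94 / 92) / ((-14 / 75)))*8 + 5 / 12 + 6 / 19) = -138965949060119 / 4337566406250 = -32.04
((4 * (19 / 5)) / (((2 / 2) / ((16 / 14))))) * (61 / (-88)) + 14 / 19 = -82694 / 7315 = -11.30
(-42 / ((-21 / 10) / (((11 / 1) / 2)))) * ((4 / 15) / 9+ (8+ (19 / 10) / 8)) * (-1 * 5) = -982135 / 216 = -4546.92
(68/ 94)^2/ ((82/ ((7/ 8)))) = 2023/ 362276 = 0.01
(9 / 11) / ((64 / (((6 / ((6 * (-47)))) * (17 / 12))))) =-51 / 132352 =-0.00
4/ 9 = 0.44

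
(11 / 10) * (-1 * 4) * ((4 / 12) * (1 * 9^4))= -48114 / 5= -9622.80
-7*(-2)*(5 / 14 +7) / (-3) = -103 / 3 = -34.33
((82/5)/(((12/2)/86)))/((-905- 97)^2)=1763/7530030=0.00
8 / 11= 0.73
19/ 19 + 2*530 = 1061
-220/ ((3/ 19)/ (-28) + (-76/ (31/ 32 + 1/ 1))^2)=-66361680/ 449509723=-0.15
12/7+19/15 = 313/105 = 2.98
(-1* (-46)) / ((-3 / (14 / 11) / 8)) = -5152 / 33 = -156.12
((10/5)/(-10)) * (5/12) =-1/12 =-0.08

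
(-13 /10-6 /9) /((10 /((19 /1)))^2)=-21299 /3000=-7.10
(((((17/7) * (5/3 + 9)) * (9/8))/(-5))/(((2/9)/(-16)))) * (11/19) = 161568/665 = 242.96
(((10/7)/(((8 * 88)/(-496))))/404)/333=-155/20717928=-0.00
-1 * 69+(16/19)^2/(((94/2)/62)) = -68.06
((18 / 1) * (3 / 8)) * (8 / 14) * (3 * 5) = 405 / 7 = 57.86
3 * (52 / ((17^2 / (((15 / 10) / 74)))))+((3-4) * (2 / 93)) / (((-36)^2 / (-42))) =1249999 / 107400492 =0.01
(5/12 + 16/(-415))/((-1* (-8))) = 1883/39840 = 0.05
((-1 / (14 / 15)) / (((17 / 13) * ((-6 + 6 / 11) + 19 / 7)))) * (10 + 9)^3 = 14712555 / 7174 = 2050.82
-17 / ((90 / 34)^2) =-4913 / 2025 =-2.43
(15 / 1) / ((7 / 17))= 255 / 7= 36.43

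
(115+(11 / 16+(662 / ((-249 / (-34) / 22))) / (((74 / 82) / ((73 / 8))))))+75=2992232399 / 147408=20298.98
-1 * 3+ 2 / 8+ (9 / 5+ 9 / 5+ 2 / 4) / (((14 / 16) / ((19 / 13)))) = 7459 / 1820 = 4.10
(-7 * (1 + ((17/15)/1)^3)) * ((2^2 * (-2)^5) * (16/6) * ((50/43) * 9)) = 118816768/1935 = 61404.01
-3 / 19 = -0.16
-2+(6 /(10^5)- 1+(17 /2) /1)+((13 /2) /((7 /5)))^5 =3635152153967 /1680700000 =2162.88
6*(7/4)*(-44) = -462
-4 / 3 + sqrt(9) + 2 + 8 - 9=8 / 3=2.67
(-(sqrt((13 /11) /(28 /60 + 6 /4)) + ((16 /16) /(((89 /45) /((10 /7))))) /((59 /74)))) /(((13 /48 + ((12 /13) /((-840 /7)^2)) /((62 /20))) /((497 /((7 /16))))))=-3658801536000 /962923129 -109873920 *sqrt(253110) /17001853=-7050.95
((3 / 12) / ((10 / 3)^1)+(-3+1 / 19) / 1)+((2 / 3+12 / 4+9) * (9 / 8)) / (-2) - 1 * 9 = -7219 / 380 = -19.00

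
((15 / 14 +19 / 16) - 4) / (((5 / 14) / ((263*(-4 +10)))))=-30771 / 4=-7692.75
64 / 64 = 1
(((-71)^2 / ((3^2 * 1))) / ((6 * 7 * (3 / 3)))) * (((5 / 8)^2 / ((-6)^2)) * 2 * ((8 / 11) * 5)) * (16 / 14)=630125 / 523908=1.20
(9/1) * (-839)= -7551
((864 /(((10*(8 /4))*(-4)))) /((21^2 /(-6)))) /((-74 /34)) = -612 /9065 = -0.07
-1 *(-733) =733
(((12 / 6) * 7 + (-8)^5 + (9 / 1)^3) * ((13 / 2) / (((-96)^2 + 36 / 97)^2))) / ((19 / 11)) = -0.00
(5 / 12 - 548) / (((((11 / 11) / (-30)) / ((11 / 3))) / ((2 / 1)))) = 361405 / 3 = 120468.33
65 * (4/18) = 130/9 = 14.44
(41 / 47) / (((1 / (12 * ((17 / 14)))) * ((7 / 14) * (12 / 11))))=7667 / 329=23.30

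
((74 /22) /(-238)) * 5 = -185 /2618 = -0.07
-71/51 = -1.39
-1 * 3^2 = -9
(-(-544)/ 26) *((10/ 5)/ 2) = 272/ 13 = 20.92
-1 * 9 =-9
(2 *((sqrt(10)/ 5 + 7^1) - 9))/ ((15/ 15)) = -4 + 2 *sqrt(10)/ 5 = -2.74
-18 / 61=-0.30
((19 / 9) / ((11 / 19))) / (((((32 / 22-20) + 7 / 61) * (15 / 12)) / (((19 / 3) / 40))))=-418399 / 16695450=-0.03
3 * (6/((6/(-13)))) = -39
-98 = -98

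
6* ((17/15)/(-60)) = -17/150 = -0.11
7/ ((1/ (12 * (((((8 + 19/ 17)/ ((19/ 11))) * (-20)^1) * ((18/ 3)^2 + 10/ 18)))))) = -314129200/ 969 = -324178.74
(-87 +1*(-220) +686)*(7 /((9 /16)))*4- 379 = 166381 /9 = 18486.78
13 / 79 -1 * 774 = -61133 / 79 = -773.84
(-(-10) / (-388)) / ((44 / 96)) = -60 / 1067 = -0.06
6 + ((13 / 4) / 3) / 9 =661 / 108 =6.12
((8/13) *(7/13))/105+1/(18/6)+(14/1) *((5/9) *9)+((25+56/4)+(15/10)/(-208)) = 109.33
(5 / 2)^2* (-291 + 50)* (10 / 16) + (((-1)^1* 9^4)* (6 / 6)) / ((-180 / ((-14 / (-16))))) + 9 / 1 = -72041 / 80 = -900.51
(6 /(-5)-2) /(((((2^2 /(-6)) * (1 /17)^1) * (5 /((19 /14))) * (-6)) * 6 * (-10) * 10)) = 323 /52500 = 0.01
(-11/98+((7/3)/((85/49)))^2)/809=10814327/5155312050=0.00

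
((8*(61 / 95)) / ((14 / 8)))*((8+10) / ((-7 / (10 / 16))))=-4392 / 931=-4.72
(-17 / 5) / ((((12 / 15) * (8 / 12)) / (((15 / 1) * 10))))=-3825 / 4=-956.25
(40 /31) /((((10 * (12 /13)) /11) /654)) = 31174 /31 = 1005.61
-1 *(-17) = 17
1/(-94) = -1/94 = -0.01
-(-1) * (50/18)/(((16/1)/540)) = 375/4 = 93.75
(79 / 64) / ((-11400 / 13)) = -1027 / 729600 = -0.00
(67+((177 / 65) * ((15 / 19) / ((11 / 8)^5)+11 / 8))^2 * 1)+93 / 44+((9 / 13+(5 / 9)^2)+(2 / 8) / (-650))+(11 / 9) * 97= 1691147109772847981017 / 8203246293508808256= 206.16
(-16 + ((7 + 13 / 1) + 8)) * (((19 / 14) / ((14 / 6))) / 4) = 171 / 98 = 1.74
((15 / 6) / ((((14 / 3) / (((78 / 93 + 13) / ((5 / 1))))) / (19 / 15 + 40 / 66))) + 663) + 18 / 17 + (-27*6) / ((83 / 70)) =3246862341 / 6123740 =530.21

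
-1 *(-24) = 24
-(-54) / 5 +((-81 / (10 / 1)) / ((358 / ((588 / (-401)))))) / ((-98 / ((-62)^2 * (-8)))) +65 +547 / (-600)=3673609967 / 43067400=85.30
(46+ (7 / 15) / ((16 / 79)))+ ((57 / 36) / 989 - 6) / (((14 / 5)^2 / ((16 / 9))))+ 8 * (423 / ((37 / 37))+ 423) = 713359441037 / 104675760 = 6814.94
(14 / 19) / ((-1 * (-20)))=0.04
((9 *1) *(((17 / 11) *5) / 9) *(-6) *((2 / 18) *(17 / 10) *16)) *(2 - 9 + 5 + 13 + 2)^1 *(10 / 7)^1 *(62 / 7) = -37269440 / 1617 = -23048.51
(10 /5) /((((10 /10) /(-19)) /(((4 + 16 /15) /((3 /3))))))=-2888 /15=-192.53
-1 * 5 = -5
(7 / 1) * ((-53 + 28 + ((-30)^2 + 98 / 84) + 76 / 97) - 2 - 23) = 3470845 / 582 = 5963.65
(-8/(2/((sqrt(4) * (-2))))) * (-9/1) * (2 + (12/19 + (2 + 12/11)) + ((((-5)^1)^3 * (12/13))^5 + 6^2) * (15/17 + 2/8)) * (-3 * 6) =-79189629591042765603936/1319204029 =-60028341219569.43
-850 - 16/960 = -51001/60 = -850.02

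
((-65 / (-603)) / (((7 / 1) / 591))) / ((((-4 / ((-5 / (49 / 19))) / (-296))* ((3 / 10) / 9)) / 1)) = -900191500 / 22981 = -39171.12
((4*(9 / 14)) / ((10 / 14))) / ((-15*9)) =-2 / 75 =-0.03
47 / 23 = 2.04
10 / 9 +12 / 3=46 / 9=5.11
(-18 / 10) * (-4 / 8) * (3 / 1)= 27 / 10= 2.70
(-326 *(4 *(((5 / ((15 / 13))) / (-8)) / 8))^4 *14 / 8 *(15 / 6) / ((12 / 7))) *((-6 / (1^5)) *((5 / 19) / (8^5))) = 5702917675 / 26439818674176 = 0.00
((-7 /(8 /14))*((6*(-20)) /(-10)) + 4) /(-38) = 143 /38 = 3.76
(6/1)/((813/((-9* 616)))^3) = -37866673152/19902511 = -1902.61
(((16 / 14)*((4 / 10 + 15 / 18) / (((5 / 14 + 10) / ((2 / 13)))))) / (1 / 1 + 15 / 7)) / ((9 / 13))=2072 / 215325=0.01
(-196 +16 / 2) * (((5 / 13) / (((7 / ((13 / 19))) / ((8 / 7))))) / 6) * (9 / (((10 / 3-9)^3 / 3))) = 913680 / 4574003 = 0.20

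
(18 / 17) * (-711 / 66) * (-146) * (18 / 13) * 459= 151349148 / 143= 1058385.65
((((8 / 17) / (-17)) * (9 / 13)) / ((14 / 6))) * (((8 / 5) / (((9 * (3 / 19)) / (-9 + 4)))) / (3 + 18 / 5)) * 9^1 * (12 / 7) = 218880 / 2025023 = 0.11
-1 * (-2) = 2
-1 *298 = -298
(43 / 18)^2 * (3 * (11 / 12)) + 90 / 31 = 747149 / 40176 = 18.60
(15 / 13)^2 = 225 / 169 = 1.33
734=734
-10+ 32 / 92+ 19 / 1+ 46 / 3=24.68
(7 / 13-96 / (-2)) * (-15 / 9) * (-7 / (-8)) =-22085 / 312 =-70.79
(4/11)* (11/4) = 1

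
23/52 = 0.44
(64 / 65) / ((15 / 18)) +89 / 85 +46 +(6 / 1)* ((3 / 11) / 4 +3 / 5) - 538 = -59044409 / 121550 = -485.76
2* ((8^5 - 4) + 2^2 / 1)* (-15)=-983040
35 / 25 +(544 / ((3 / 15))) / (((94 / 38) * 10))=26169 / 235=111.36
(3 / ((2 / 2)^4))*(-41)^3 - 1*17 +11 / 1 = -206769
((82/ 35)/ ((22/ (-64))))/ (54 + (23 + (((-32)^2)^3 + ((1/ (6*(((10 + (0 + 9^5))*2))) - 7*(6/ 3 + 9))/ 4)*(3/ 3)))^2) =-0.00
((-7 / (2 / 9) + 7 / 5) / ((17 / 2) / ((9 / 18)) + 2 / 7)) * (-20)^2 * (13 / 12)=-273910 / 363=-754.57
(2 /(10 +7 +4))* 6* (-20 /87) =-80 /609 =-0.13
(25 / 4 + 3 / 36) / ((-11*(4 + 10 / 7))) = -7 / 66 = -0.11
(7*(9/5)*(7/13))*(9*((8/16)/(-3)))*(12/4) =-3969/130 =-30.53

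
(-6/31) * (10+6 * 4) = -204/31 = -6.58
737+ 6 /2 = 740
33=33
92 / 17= 5.41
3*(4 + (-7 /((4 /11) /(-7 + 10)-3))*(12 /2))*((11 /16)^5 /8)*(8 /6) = 142208033 /99614720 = 1.43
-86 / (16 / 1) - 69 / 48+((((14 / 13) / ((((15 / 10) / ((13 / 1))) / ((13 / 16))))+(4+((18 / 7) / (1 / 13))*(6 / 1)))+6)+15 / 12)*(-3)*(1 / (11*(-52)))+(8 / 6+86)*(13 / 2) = 27003211 / 48048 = 562.00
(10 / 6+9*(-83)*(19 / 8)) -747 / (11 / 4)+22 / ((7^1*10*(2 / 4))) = -2043.47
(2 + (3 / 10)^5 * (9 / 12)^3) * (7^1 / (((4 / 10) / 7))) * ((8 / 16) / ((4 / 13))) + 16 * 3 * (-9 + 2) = 1276499357 / 20480000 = 62.33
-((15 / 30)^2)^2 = -1 / 16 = -0.06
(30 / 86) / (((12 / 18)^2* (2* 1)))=135 / 344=0.39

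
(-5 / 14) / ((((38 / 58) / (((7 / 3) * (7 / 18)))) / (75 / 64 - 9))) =169505 / 43776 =3.87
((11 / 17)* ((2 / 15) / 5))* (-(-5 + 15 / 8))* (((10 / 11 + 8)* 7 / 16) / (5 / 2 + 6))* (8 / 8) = 343 / 13872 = 0.02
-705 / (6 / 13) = -3055 / 2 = -1527.50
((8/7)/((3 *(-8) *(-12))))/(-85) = -1/21420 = -0.00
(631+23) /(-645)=-218 /215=-1.01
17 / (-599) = -17 / 599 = -0.03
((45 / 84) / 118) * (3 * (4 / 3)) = 15 / 826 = 0.02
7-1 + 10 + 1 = 17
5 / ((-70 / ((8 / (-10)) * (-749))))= -214 / 5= -42.80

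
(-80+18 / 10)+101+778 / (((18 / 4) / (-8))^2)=1005074 / 405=2481.66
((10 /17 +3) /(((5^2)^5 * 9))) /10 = 61 /14941406250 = 0.00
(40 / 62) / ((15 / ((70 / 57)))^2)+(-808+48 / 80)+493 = -314.40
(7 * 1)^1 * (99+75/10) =1491/2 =745.50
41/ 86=0.48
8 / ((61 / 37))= 296 / 61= 4.85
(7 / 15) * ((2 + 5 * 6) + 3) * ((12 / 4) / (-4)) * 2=-49 / 2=-24.50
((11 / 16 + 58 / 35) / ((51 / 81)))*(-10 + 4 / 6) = -11817 / 340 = -34.76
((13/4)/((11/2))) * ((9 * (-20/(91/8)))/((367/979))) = -64080/2569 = -24.94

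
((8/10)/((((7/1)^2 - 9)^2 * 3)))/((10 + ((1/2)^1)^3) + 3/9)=1/62750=0.00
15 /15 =1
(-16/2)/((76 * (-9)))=2/171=0.01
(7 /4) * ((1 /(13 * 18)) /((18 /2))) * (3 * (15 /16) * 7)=245 /14976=0.02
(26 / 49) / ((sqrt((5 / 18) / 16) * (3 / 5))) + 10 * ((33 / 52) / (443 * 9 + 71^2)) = 6.71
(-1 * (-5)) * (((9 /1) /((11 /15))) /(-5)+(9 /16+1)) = -4.46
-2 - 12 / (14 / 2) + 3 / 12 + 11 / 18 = -719 / 252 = -2.85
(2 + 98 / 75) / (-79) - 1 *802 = -4752098 / 5925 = -802.04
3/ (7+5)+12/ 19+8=675/ 76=8.88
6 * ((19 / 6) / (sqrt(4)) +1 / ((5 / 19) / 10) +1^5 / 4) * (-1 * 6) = -1434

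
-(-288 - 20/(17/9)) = 298.59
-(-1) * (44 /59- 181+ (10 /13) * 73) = -95185 /767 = -124.10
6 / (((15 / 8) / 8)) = 128 / 5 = 25.60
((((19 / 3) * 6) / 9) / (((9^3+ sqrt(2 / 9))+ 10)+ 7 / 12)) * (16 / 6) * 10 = 107920000 / 708890337 - 48640 * sqrt(2) / 708890337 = 0.15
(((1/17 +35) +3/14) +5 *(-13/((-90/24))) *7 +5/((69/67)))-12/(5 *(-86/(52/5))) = 161.75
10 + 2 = 12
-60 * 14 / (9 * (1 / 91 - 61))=2548 / 1665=1.53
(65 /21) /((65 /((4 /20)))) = 1 /105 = 0.01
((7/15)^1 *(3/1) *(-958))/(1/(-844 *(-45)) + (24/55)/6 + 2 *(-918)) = 560326536/767013685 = 0.73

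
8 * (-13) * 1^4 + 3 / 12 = -415 / 4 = -103.75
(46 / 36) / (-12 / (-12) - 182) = -23 / 3258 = -0.01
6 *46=276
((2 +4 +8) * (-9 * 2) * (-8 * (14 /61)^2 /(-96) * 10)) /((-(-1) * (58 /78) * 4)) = -401310 /107909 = -3.72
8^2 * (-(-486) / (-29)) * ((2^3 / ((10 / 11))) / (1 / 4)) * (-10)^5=109486080000 / 29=3775382068.97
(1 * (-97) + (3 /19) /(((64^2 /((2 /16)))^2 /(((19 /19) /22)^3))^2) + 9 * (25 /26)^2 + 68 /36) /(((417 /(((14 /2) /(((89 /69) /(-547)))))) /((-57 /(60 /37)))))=-21717.21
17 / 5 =3.40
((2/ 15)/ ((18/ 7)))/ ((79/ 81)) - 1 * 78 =-30789/ 395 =-77.95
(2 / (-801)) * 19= -38 / 801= -0.05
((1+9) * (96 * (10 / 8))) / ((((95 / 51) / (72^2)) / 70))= 4441651200 / 19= 233771115.79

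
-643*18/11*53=-613422/11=-55765.64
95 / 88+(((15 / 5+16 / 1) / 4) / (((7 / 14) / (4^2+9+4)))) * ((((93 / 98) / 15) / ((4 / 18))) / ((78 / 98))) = 71231 / 715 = 99.62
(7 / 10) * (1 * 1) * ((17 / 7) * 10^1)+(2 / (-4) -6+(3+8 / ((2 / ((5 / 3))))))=121 / 6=20.17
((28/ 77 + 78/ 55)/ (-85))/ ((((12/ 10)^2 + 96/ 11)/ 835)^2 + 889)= -18790213750/ 796872965665097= -0.00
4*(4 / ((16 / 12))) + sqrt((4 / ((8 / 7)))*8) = 2*sqrt(7) + 12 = 17.29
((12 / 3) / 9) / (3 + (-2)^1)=4 / 9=0.44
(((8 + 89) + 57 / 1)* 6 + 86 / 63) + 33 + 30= 62267 / 63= 988.37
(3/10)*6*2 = 18/5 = 3.60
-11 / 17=-0.65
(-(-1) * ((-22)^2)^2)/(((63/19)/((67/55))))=27109808/315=86062.88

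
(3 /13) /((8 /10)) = 15 /52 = 0.29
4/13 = 0.31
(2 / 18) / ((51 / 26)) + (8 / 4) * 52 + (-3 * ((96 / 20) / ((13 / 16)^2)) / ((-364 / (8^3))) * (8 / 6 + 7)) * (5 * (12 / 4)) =3939.31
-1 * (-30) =30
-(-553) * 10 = 5530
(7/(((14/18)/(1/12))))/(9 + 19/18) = 27/362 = 0.07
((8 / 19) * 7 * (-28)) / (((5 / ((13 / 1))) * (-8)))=2548 / 95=26.82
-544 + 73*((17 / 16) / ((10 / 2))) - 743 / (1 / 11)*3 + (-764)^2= 44691881 / 80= 558648.51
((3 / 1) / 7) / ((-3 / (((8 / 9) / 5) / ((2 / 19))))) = -0.24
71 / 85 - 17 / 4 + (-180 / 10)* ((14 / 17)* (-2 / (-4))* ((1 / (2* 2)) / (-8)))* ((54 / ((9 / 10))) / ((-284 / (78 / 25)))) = -172233 / 48280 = -3.57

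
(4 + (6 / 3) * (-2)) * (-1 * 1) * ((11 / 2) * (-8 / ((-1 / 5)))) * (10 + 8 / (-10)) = 0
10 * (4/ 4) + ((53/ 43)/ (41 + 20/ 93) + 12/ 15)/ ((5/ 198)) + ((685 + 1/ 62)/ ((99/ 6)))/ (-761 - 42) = 399211471829/ 9324634925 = 42.81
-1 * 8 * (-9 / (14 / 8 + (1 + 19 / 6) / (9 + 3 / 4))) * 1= 33696 / 1019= 33.07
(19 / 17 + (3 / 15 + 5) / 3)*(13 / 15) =2.47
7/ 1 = 7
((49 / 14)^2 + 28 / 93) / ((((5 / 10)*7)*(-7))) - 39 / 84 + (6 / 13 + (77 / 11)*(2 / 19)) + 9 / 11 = 1.04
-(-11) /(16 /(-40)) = -55 /2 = -27.50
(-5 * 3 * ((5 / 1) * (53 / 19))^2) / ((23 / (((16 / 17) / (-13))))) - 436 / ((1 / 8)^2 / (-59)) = 3020982499568 / 1834963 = 1646345.18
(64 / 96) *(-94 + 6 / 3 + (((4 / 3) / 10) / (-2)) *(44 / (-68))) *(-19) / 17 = 891062 / 13005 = 68.52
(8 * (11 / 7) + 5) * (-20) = -2460 / 7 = -351.43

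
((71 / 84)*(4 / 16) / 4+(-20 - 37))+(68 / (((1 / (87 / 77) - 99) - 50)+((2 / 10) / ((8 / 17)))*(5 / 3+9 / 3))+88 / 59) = -66323976487 / 1186030272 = -55.92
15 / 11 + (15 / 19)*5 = 1110 / 209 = 5.31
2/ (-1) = -2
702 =702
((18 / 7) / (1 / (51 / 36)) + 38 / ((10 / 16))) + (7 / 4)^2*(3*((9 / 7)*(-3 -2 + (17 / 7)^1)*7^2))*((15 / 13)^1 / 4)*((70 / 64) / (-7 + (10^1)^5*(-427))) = 183153878881091 / 2842112465920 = 64.44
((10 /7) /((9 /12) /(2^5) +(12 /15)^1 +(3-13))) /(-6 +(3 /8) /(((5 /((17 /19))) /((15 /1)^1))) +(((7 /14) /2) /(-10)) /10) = 48640000 /1560943559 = 0.03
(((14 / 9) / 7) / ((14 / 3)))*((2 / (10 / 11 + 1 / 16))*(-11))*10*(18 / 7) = -77440 / 2793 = -27.73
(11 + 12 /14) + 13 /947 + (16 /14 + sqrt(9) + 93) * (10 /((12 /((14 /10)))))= 2489936 /19887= 125.20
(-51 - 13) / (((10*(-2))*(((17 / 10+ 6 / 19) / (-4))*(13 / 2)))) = -4864 / 4979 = -0.98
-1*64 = -64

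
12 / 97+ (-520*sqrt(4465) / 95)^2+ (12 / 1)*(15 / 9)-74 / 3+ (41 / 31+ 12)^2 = 711724663363 / 5313369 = 133949.79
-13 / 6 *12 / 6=-13 / 3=-4.33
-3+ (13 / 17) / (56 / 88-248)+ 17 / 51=-41165 / 15419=-2.67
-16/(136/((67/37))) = -134/629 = -0.21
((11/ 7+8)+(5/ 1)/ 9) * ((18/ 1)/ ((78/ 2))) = 4.67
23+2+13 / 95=2388 / 95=25.14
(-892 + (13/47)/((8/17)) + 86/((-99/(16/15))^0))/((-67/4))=302835/6298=48.08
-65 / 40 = -13 / 8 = -1.62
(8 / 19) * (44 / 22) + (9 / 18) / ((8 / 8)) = 51 / 38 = 1.34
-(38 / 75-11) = 787 / 75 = 10.49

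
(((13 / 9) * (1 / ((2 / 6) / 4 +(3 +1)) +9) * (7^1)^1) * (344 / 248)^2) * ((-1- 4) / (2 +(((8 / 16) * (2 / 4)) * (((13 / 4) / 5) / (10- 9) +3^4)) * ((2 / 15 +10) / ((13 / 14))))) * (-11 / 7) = 64878867625 / 10319036371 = 6.29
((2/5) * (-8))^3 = -4096/125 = -32.77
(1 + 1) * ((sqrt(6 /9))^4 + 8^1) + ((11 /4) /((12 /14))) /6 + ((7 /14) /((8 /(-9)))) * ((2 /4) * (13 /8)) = 39091 /2304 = 16.97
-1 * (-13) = 13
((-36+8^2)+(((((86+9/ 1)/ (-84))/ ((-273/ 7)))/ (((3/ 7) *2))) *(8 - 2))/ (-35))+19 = 153953/ 3276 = 46.99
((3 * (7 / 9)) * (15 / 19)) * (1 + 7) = 280 / 19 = 14.74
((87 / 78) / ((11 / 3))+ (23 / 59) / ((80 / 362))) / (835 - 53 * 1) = 41057 / 15524080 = 0.00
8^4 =4096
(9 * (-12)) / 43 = -108 / 43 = -2.51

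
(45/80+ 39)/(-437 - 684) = -633/17936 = -0.04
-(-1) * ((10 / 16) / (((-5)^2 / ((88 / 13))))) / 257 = 11 / 16705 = 0.00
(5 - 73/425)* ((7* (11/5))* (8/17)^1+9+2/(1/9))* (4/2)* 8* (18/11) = 4329.24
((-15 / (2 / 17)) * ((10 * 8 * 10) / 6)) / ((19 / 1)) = -17000 / 19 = -894.74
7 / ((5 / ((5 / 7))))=1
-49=-49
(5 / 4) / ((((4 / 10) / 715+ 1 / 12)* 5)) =10725 / 3599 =2.98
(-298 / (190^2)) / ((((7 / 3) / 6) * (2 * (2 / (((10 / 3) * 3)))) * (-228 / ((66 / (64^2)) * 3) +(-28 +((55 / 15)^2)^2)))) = 1194831 / 102757751110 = 0.00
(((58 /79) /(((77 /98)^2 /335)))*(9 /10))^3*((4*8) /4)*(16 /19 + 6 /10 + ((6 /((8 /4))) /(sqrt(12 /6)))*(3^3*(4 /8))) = 44129062211457683271168 /82977623068505 + 6522726348773854644096*sqrt(2) /873448663879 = 11092860875.63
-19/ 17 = -1.12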